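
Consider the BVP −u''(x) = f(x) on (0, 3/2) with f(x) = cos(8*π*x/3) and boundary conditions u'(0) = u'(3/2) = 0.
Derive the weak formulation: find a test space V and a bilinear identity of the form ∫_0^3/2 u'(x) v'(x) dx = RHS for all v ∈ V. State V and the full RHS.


V = H^1(0, 3/2) (no boundary constraint on v; u is determined up to an additive constant); weak form: ∫_0^3/2 u'v' dx = ∫_0^3/2 (cos(8*π*x/3)) v dx for all v ∈ V.

Multiply both sides by a test function v and integrate from 0 to 3/2:
  ∫_0^3/2 −u''(x) v(x) dx = ∫_0^3/2 f(x) v(x) dx.
Integrate the LHS by parts once:
  ∫_0^3/2 −u'' v dx = −[u'(x) v(x)]_0^3/2 + ∫_0^3/2 u'(x) v'(x) dx.
Thus ∫_0^3/2 u'(x) v'(x) dx = ∫_0^3/2 f(x) v(x) dx + [u'(x) v(x)]_0^3/2.
Choose V so that boundary terms are either known or forced to vanish.
u has homogeneous Neumann: u'(0) = u'(3/2) = 0. So [u' v]_0^3/2 = 0·v(3/2) − 0·v(0) = 0 for any v; take V = H^1(0, 3/2).
Weak formulation: find u (satisfying any essential BC) such that ∫_0^3/2 u'(x) v'(x) dx = ∫_0^3/2 f v dx for all v ∈ V (homogeneous Neumann, so boundary terms vanish).
Substituting f(x) = cos(8*π*x/3), the right-hand side is ∫_0^3/2 (cos(8*π*x/3)) v dx.
Compatibility check (pure Neumann): taking v ≡ 1 ∈ V gives 0 = ∫_0^3/2 f dx + (0) − (0), i.e. ∫_0^3/2 f dx must equal u'(0) − u'(3/2) = 0. Indeed ∫_0^3/2 (cos(8*π*x/3)) dx = 0, so the data are compatible. The solution is then unique only up to an additive constant (fix it e.g. by requiring ∫_0^3/2 u dx = 0).


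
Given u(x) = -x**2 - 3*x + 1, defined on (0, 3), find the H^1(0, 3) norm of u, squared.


||u||_{H^1}^2 = 3261/10

The H^1 norm (squared) on an interval (0, L) is
  ||u||_{H^1}^2 = ∫_0^L u(x)^2 dx + ∫_0^L u'(x)^2 dx.
Compute u'(x) = -2*x - 3.
Then u(x)^2 = x**4 + 6*x**3 + 7*x**2 - 6*x + 1 and u'(x)^2 = 4*x**2 + 12*x + 9.
Integrate each monomial from 0 to 3 using ∫_0^3 c·x^n dx = c·3^(n+1)/(n+1):
  ∫_0^3 u(x)^2 dx = ∫_0^3 (x^4 + 6*x^3 + 7*x^2 - 6*x + 1) dx. Term by term:
    ∫_0^3 x^4 dx = 243/5;  ∫_0^3 6*x^3 dx = 243/2;  ∫_0^3 7*x^2 dx = 63;
    ∫_0^3 -6*x dx = -27;  ∫_0^3 1 dx = 3.
  Sum: 243/5 + 243/2 + 63 − 27 + 3 = 2091/10.
  ∫_0^3 u'(x)^2 dx = ∫_0^3 (4*x^2 + 12*x + 9) dx. Term by term:
    ∫_0^3 4*x^2 dx = 36;  ∫_0^3 12*x dx = 54;  ∫_0^3 9 dx = 27.
  Sum: 36 + 54 + 27 = 117.
Adding: ||u||_{H^1}^2 = 2091/10 + 117 = 3261/10.


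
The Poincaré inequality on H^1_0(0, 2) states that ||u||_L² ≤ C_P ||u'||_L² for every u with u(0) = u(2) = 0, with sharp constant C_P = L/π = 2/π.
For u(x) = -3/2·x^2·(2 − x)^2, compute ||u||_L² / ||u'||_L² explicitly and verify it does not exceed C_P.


||u||_L² / ||u'||_L² = sqrt(3)/3 < C_P = 2/π.

u(x) = -3/2·x^2·(2 − x)^2, so u'(x) = 6*x*(-x^2 + 3*x - 2).
u(x) = -3/2·x^2·(2 − x)^2 vanishes at x = 0 and x = 2, so u ∈ H^1_0(0, 2). Differentiate via the product rule and integrate the resulting polynomials term by term.
  ∫_0^2 u² dx = ∫_0^2 (9*x^8/4 - 18*x^7 + 54*x^6 - 72*x^5 + 36*x^4) dx. Term by term:
    ∫_0^2 9*x^8/4 dx = 128;  ∫_0^2 -18*x^7 dx = -576;  ∫_0^2 54*x^6 dx = 6912/7;
    ∫_0^2 -72*x^5 dx = -768;  ∫_0^2 36*x^4 dx = 1152/5.
  Sum: 128 − 576 + 6912/7 − 768 + 1152/5 = 64/35.
  ∫_0^2 (u')² dx = ∫_0^2 (36*x^6 - 216*x^5 + 468*x^4 - 432*x^3 + 144*x^2) dx. Term by term:
    ∫_0^2 36*x^6 dx = 4608/7;  ∫_0^2 -216*x^5 dx = -2304;  ∫_0^2 468*x^4 dx = 14976/5;
    ∫_0^2 -432*x^3 dx = -1728;  ∫_0^2 144*x^2 dx = 384.
  Sum: 4608/7 − 2304 + 14976/5 − 1728 + 384 = 192/35.
∫_0^2 u² dx = 64/35, so ||u||_L² = 8*sqrt(35)/35.
∫_0^2 (u')² dx = 192/35, so ||u'||_L² = 8*sqrt(105)/35.
Ratio ||u||_L² / ||u'||_L² = sqrt(3)/3.
Sharp Poincaré constant on H^1_0(0, 2) is C_P = L/π = 2/π, achieved by sin(π/2·x).
A polynomial bump cannot attain the sharp Poincaré constant (only the first sine eigenfunction does), so the ratio is strictly less than C_P, consistent with ||u||_L² ≤ C_P ||u'||_L².


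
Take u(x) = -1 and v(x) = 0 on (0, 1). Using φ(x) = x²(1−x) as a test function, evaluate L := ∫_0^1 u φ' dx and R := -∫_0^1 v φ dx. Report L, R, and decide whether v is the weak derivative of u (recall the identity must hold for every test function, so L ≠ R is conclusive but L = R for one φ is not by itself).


LHS = 0, RHS = 0. Yes, v = u' weakly.

u(x) = -1, classical derivative u'(x) = 0.
φ(x) = x²(1−x), so φ'(x) = x*(2 - 3*x).
Note φ(0) = φ(1) = 0, so the boundary term u·φ vanishes.
LHS = ∫_0^1 u(x) φ'(x) dx = ∫_0^1 (3*x^2 - 2*x) dx. Term by term:
  ∫_0^1 3*x^2 dx = 1;  ∫_0^1 -2*x dx = -1.
Sum: 1 − 1 = 0.
So LHS = 0.
∫_0^1 v(x) φ(x) dx = ∫_0^1 (0) dx. Term by term:
  ∫_0^1 0 dx = 0.
So RHS = -∫_0^1 v(x) φ(x) dx = 0.
LHS = RHS, so the identity holds for this test φ.
Moreover u is smooth here and v(x) = u'(x) = 0 pointwise, so the identity holds for every test function. Hence v is the weak derivative of u.


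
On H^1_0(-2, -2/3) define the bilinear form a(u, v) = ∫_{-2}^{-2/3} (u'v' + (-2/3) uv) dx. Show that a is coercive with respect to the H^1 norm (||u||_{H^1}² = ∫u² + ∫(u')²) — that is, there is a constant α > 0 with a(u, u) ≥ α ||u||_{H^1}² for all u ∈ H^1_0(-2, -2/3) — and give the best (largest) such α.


α = (-32 + 27*π^2)/(3*(16 + 9*π^2))

Coercivity of a(·,·) on H^1_0(-2, -2/3) means a(u, u) ≥ α ||u||_{H^1}² for every u ∈ H^1_0.
The interval has length L = 4/3, and Poincaré/coercivity depend only on L. Here a(u, u) = ∫(u')² + (-2/3)·∫u².
Here c = -2/3 < 0 with |c| < (π/L)² = 9*π^2/16, so coercivity still holds. The condition a(u,u) ≥ α||u||_{H^1}² reads (1−α)∫(u')² ≥ (α−c)∫u². Any admissible α is ≤ 1 (rapidly oscillating u have ∫u²/∫(u')² → 0), and α = 1 would force 0 ≥ (1−c)∫u², impossible since c < 1; so 1−α > 0. By the sharp Poincaré inequality on H^1_0 of an interval of length L, ∫(u')² ≥ (π/L)²∫u² with equality for the first sine mode sin(π(x−x₀)/L) (x₀ the left endpoint), so the inequality holds for all u iff (1−α)(π/L)² ≥ α − c, i.e. α ≤ ((π/L)² + c)/((π/L)² + 1) = (1 + c(L/π)²)/(1 + (L/π)²). (Direct route, valid since c ≤ 0: Poincaré gives c∫u² ≥ c(L/π)²∫(u')², so a(u,u) ≥ (1 + c(L/π)²)∫(u')², while ||u||_{H^1}² ≤ (1 + (L/π)²)∫(u')²; dividing yields the same α.) With (π/L)² = 9*π^2/16 and c = -2/3, the largest admissible constant is α = ((π/L)² + c)/((π/L)² + 1).
Simplifying, α = (-32 + 27*π^2)/(3*(16 + 9*π^2)).


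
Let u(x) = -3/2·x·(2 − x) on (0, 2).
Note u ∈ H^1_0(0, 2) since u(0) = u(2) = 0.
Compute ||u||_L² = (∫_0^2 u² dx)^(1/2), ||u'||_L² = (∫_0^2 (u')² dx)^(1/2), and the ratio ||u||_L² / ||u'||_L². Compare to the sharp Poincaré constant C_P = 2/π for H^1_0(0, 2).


||u||_L² / ||u'||_L² = sqrt(10)/5 < C_P = 2/π.

u(x) = -3/2·x·(2 − x), so u'(x) = 3*x - 3.
u(x) = -3/2·x·(2 − x) vanishes at x = 0 and x = 2, so u ∈ H^1_0(0, 2). Differentiate via the product rule and integrate the resulting polynomials term by term.
  ∫_0^2 u² dx = ∫_0^2 (9*x^4/4 - 9*x^3 + 9*x^2) dx. Term by term:
    ∫_0^2 9*x^4/4 dx = 72/5;  ∫_0^2 -9*x^3 dx = -36;  ∫_0^2 9*x^2 dx = 24.
  Sum: 72/5 − 36 + 24 = 12/5.
  ∫_0^2 (u')² dx = ∫_0^2 (9*x^2 - 18*x + 9) dx. Term by term:
    ∫_0^2 9*x^2 dx = 24;  ∫_0^2 -18*x dx = -36;  ∫_0^2 9 dx = 18.
  Sum: 24 − 36 + 18 = 6.
∫_0^2 u² dx = 12/5, so ||u||_L² = 2*sqrt(15)/5.
∫_0^2 (u')² dx = 6, so ||u'||_L² = sqrt(6).
Ratio ||u||_L² / ||u'||_L² = sqrt(10)/5.
Sharp Poincaré constant on H^1_0(0, 2) is C_P = L/π = 2/π, achieved by sin(π/2·x).
A polynomial bump cannot attain the sharp Poincaré constant (only the first sine eigenfunction does), so the ratio is strictly less than C_P, consistent with ||u||_L² ≤ C_P ||u'||_L².


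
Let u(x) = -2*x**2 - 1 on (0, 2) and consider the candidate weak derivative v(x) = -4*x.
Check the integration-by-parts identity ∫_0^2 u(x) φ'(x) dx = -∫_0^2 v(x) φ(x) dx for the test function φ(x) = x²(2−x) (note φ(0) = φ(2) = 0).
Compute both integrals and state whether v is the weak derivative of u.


LHS = 32/5, RHS = 32/5. Yes, v = u' weakly.

u(x) = -2*x**2 - 1, classical derivative u'(x) = -4*x.
φ(x) = x²(2−x), so φ'(x) = x*(4 - 3*x).
Note φ(0) = φ(2) = 0, so the boundary term u·φ vanishes.
LHS = ∫_0^2 u(x) φ'(x) dx = ∫_0^2 (6*x^4 - 8*x^3 + 3*x^2 - 4*x) dx. Term by term:
  ∫_0^2 6*x^4 dx = 192/5;  ∫_0^2 -8*x^3 dx = -32;  ∫_0^2 3*x^2 dx = 8;
  ∫_0^2 -4*x dx = -8.
Sum: 192/5 − 32 + 8 − 8 = 32/5.
So LHS = 32/5.
∫_0^2 v(x) φ(x) dx = ∫_0^2 (4*x^4 - 8*x^3) dx. Term by term:
  ∫_0^2 4*x^4 dx = 128/5;  ∫_0^2 -8*x^3 dx = -32.
Sum: 128/5 − 32 = -32/5.
So RHS = -∫_0^2 v(x) φ(x) dx = 32/5.
LHS = RHS, so the identity holds for this test φ.
Moreover u is smooth here and v(x) = u'(x) = -4*x pointwise, so the identity holds for every test function. Hence v is the weak derivative of u.


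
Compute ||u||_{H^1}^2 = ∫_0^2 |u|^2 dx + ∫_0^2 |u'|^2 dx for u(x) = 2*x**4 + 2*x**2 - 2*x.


||u||_{H^1}^2 = 555448/315

The H^1 norm (squared) on an interval (0, L) is
  ||u||_{H^1}^2 = ∫_0^L u(x)^2 dx + ∫_0^L u'(x)^2 dx.
Compute u'(x) = 8*x**3 + 4*x - 2.
Then u(x)^2 = 4*x**8 + 8*x**6 - 8*x**5 + 4*x**4 - 8*x**3 + 4*x**2 and u'(x)^2 = 64*x**6 + 64*x**4 - 32*x**3 + 16*x**2 - 16*x + 4.
Integrate each monomial from 0 to 2 using ∫_0^2 c·x^n dx = c·2^(n+1)/(n+1):
  ∫_0^2 u(x)^2 dx = ∫_0^2 (4*x^8 + 8*x^6 - 8*x^5 + 4*x^4 - 8*x^3 + 4*x^2) dx. Term by term:
    ∫_0^2 4*x^8 dx = 2048/9;  ∫_0^2 8*x^6 dx = 1024/7;  ∫_0^2 -8*x^5 dx = -256/3;
    ∫_0^2 4*x^4 dx = 128/5;  ∫_0^2 -8*x^3 dx = -32;  ∫_0^2 4*x^2 dx = 32/3.
  Sum: 2048/9 + 1024/7 − 256/3 + 128/5 − 32 + 32/3 = 92224/315.
  ∫_0^2 u'(x)^2 dx = ∫_0^2 (64*x^6 + 64*x^4 - 32*x^3 + 16*x^2 - 16*x + 4) dx. Term by term:
    ∫_0^2 64*x^6 dx = 8192/7;  ∫_0^2 64*x^4 dx = 2048/5;  ∫_0^2 -32*x^3 dx = -128;
    ∫_0^2 16*x^2 dx = 128/3;  ∫_0^2 -16*x dx = -32;  ∫_0^2 4 dx = 8.
  Sum: 8192/7 + 2048/5 − 128 + 128/3 − 32 + 8 = 154408/105.
Adding: ||u||_{H^1}^2 = 92224/315 + 154408/105 = 555448/315.


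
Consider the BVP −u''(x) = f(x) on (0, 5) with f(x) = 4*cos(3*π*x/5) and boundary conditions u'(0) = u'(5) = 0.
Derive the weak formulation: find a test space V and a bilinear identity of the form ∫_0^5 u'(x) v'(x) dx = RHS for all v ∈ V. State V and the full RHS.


V = H^1(0, 5) (no boundary constraint on v; u is determined up to an additive constant); weak form: ∫_0^5 u'v' dx = ∫_0^5 (4*cos(3*π*x/5)) v dx for all v ∈ V.

Multiply both sides by a test function v and integrate from 0 to 5:
  ∫_0^5 −u''(x) v(x) dx = ∫_0^5 f(x) v(x) dx.
Integrate the LHS by parts once:
  ∫_0^5 −u'' v dx = −[u'(x) v(x)]_0^5 + ∫_0^5 u'(x) v'(x) dx.
Thus ∫_0^5 u'(x) v'(x) dx = ∫_0^5 f(x) v(x) dx + [u'(x) v(x)]_0^5.
Choose V so that boundary terms are either known or forced to vanish.
u has homogeneous Neumann: u'(0) = u'(5) = 0. So [u' v]_0^5 = 0·v(5) − 0·v(0) = 0 for any v; take V = H^1(0, 5).
Weak formulation: find u (satisfying any essential BC) such that ∫_0^5 u'(x) v'(x) dx = ∫_0^5 f v dx for all v ∈ V (homogeneous Neumann, so boundary terms vanish).
Substituting f(x) = 4*cos(3*π*x/5), the right-hand side is ∫_0^5 (4*cos(3*π*x/5)) v dx.
Compatibility check (pure Neumann): taking v ≡ 1 ∈ V gives 0 = ∫_0^5 f dx + (0) − (0), i.e. ∫_0^5 f dx must equal u'(0) − u'(5) = 0. Indeed ∫_0^5 (4*cos(3*π*x/5)) dx = 0, so the data are compatible. The solution is then unique only up to an additive constant (fix it e.g. by requiring ∫_0^5 u dx = 0).


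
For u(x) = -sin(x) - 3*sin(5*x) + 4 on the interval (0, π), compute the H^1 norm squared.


||u||_{H^1(0,π)}^2 = -128/5 + 134*π

u'(x) = -cos(x) - 15*cos(5*x).
Expand u² and (u')² and integrate term by term on (0, π), using: for integers n ≥ 1, ∫_0^π sin²(nx) dx = ∫_0^π cos²(nx) dx = π/2; for n ≠ n', ∫_0^π sin(nx)sin(n'x) dx = ∫_0^π cos(nx)cos(n'x) dx = 0; and by product-to-sum, ∫_0^π sin(nx)cos(n'x) dx = ½∫_0^π [sin((n+n')x) + sin((n−n')x)] dx, which is 0 when n+n' is even and 2n/(n²−n'²) when n+n' is odd (it need not vanish on (0, π)). For the constant mode: ∫_0^π 1 dx = π, ∫_0^π cos(nx) dx = 0, ∫_0^π sin(nx) dx = (1−(−1)^n)/n.
  u² squared terms: (4)²·∫1 dx = 16·π = 16*π;  (-1)²·∫sin(x)² dx = 1·π/2 = π/2;  (-3)²·∫sin(5x)² dx = 9·π/2 = 9*π/2.
  u² cross terms: 2·(4)·(-1)·∫1·sin(x) dx = -8·(2) = -16;  2·(4)·(-3)·∫1·sin(5x) dx = -24·(2/5) = -48/5;  2·(-1)·(-3)·∫sin(x)·sin(5x) dx = 6·(0) = 0.
  So ∫_0^π u² dx = 16*π + π/2 + 9*π/2 − 16 − 48/5 + 0 = -128/5 + 21*π.
  (u')² squared terms: (-1)²·∫cos(x)² dx = 1·π/2 = π/2;  (-15)²·∫cos(5x)² dx = 225·π/2 = 225*π/2.
  (u')² cross terms: 2·(-1)·(-15)·∫cos(x)·cos(5x) dx = 30·(0) = 0.
  So ∫_0^π (u')² dx = π/2 + 225*π/2 + 0 = 113*π.
||u||_{H^1}^2 = (-128/5 + 21*π) + (113*π) = -128/5 + 134*π.


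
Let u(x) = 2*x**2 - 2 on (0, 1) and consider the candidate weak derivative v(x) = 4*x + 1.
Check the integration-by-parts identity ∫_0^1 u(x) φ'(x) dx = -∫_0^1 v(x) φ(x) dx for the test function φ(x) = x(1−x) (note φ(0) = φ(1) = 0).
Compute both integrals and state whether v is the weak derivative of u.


LHS = -1/3, RHS = -1/2. No, v is not the weak derivative of u.

u(x) = 2*x**2 - 2, classical derivative u'(x) = 4*x.
φ(x) = x(1−x), so φ'(x) = 1 - 2*x.
Note φ(0) = φ(1) = 0, so the boundary term u·φ vanishes.
LHS = ∫_0^1 u(x) φ'(x) dx = ∫_0^1 (-4*x^3 + 2*x^2 + 4*x - 2) dx. Term by term:
  ∫_0^1 -4*x^3 dx = -1;  ∫_0^1 2*x^2 dx = 2/3;  ∫_0^1 4*x dx = 2;
  ∫_0^1 -2 dx = -2.
Sum: -1 + 2/3 + 2 − 2 = -1/3.
So LHS = -1/3.
∫_0^1 v(x) φ(x) dx = ∫_0^1 (-4*x^3 + 3*x^2 + x) dx. Term by term:
  ∫_0^1 -4*x^3 dx = -1;  ∫_0^1 3*x^2 dx = 1;  ∫_0^1 x dx = 1/2.
Sum: -1 + 1 + 1/2 = 1/2.
So RHS = -∫_0^1 v(x) φ(x) dx = -1/2.
LHS − RHS = 1/6 ≠ 0, so the identity fails.
(For a valid weak derivative the identity must hold for EVERY test function, in particular this one. The failure shows v is NOT the weak derivative of u.)
Correct weak derivative would be u'(x) = 4*x.


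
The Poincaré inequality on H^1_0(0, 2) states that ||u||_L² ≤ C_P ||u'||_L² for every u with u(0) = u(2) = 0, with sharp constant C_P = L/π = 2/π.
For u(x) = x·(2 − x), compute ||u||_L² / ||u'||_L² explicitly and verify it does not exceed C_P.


||u||_L² / ||u'||_L² = sqrt(10)/5 < C_P = 2/π.

u(x) = x·(2 − x), so u'(x) = 2 - 2*x.
u(x) = x·(2 − x) vanishes at x = 0 and x = 2, so u ∈ H^1_0(0, 2). Differentiate via the product rule and integrate the resulting polynomials term by term.
  ∫_0^2 u² dx = ∫_0^2 (x^4 - 4*x^3 + 4*x^2) dx. Term by term:
    ∫_0^2 x^4 dx = 32/5;  ∫_0^2 -4*x^3 dx = -16;  ∫_0^2 4*x^2 dx = 32/3.
  Sum: 32/5 − 16 + 32/3 = 16/15.
  ∫_0^2 (u')² dx = ∫_0^2 (4*x^2 - 8*x + 4) dx. Term by term:
    ∫_0^2 4*x^2 dx = 32/3;  ∫_0^2 -8*x dx = -16;  ∫_0^2 4 dx = 8.
  Sum: 32/3 − 16 + 8 = 8/3.
∫_0^2 u² dx = 16/15, so ||u||_L² = 4*sqrt(15)/15.
∫_0^2 (u')² dx = 8/3, so ||u'||_L² = 2*sqrt(6)/3.
Ratio ||u||_L² / ||u'||_L² = sqrt(10)/5.
Sharp Poincaré constant on H^1_0(0, 2) is C_P = L/π = 2/π, achieved by sin(π/2·x).
A polynomial bump cannot attain the sharp Poincaré constant (only the first sine eigenfunction does), so the ratio is strictly less than C_P, consistent with ||u||_L² ≤ C_P ||u'||_L².


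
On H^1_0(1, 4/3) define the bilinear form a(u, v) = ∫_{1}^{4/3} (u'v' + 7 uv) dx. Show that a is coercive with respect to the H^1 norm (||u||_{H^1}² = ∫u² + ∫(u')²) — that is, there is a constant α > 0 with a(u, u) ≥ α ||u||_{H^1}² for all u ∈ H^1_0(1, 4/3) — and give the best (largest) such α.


α = 1

Coercivity of a(·,·) on H^1_0(1, 4/3) means a(u, u) ≥ α ||u||_{H^1}² for every u ∈ H^1_0.
The interval has length L = 1/3, and Poincaré/coercivity depend only on L. Here a(u, u) = ∫(u')² + (7)·∫u².
Here c = 7 ≥ 1, so a(u,u) = ∫(u')² + c∫u² ≥ ∫(u')² + ∫u² = ||u||_{H^1}², i.e. α = 1 works. No larger α is possible: a(u,u) ≥ α||u||_{H^1}² means (1−α)∫(u')² ≥ (α−c)∫u², and for the modes u_n = sin(nπ(x−x₀)/L) (x₀ the left endpoint) one has ∫u_n²/∫(u_n')² = (L/(nπ))² → 0, so a(u_n,u_n)/||u_n||_{H^1}² → 1. Hence the optimal constant is α = 1.
Therefore α = 1.


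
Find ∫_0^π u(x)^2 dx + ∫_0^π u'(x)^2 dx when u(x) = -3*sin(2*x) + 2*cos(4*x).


||u||_{H^1(0,π)}^2 = 113*π/2

u'(x) = -8*sin(4*x) - 6*cos(2*x).
Expand u² and (u')² and integrate term by term on (0, π), using: for integers n ≥ 1, ∫_0^π sin²(nx) dx = ∫_0^π cos²(nx) dx = π/2; for n ≠ n', ∫_0^π sin(nx)sin(n'x) dx = ∫_0^π cos(nx)cos(n'x) dx = 0; and by product-to-sum, ∫_0^π sin(nx)cos(n'x) dx = ½∫_0^π [sin((n+n')x) + sin((n−n')x)] dx, which is 0 when n+n' is even and 2n/(n²−n'²) when n+n' is odd (it need not vanish on (0, π)).
  u² squared terms: (-3)²·∫sin(2x)² dx = 9·π/2 = 9*π/2;  (2)²·∫cos(4x)² dx = 4·π/2 = 2*π.
  u² cross terms: 2·(-3)·(2)·∫sin(2x)·cos(4x) dx = -12·(0) = 0.
  So ∫_0^π u² dx = 9*π/2 + 2*π + 0 = 13*π/2.
  (u')² squared terms: (-8)²·∫sin(4x)² dx = 64·π/2 = 32*π;  (-6)²·∫cos(2x)² dx = 36·π/2 = 18*π.
  (u')² cross terms: 2·(-8)·(-6)·∫sin(4x)·cos(2x) dx = 96·(0) = 0.
  So ∫_0^π (u')² dx = 32*π + 18*π + 0 = 50*π.
||u||_{H^1}^2 = (13*π/2) + (50*π) = 113*π/2.


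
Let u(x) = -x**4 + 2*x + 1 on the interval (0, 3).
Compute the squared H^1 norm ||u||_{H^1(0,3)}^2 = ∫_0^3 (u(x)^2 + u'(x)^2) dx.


||u||_{H^1}^2 = 222168/35

The H^1 norm (squared) on an interval (0, L) is
  ||u||_{H^1}^2 = ∫_0^L u(x)^2 dx + ∫_0^L u'(x)^2 dx.
Compute u'(x) = 2 - 4*x**3.
Then u(x)^2 = x**8 - 4*x**5 - 2*x**4 + 4*x**2 + 4*x + 1 and u'(x)^2 = 16*x**6 - 16*x**3 + 4.
Integrate each monomial from 0 to 3 using ∫_0^3 c·x^n dx = c·3^(n+1)/(n+1):
  ∫_0^3 u(x)^2 dx = ∫_0^3 (x^8 - 4*x^5 - 2*x^4 + 4*x^2 + 4*x + 1) dx. Term by term:
    ∫_0^3 x^8 dx = 2187;  ∫_0^3 -4*x^5 dx = -486;  ∫_0^3 -2*x^4 dx = -486/5;
    ∫_0^3 4*x^2 dx = 36;  ∫_0^3 4*x dx = 18;  ∫_0^3 1 dx = 3.
  Sum: 2187 − 486 − 486/5 + 36 + 18 + 3 = 8304/5.
  ∫_0^3 u'(x)^2 dx = ∫_0^3 (16*x^6 - 16*x^3 + 4) dx. Term by term:
    ∫_0^3 16*x^6 dx = 34992/7;  ∫_0^3 -16*x^3 dx = -324;  ∫_0^3 4 dx = 12.
  Sum: 34992/7 − 324 + 12 = 32808/7.
Adding: ||u||_{H^1}^2 = 8304/5 + 32808/7 = 222168/35.


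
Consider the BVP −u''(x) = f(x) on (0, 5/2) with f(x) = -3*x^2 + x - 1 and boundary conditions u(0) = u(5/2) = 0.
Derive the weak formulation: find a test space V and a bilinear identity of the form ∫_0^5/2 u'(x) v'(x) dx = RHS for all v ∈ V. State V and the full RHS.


V = H^1_0(0, 5/2) (so v(0) = v(5/2) = 0); weak form: ∫_0^5/2 u'v' dx = ∫_0^5/2 (-3*x^2 + x - 1) v dx for all v ∈ V.

Multiply both sides by a test function v and integrate from 0 to 5/2:
  ∫_0^5/2 −u''(x) v(x) dx = ∫_0^5/2 f(x) v(x) dx.
Integrate the LHS by parts once:
  ∫_0^5/2 −u'' v dx = −[u'(x) v(x)]_0^5/2 + ∫_0^5/2 u'(x) v'(x) dx.
Thus ∫_0^5/2 u'(x) v'(x) dx = ∫_0^5/2 f(x) v(x) dx + [u'(x) v(x)]_0^5/2.
Choose V so that boundary terms are either known or forced to vanish.
u is Dirichlet: u(0) = u(5/2) = 0. Let V = H^1_0(0, 5/2); then v(0) = v(5/2) = 0, and [u' v]_0^5/2 = 0.
Weak formulation: find u (satisfying any essential BC) such that ∫_0^5/2 u'(x) v'(x) dx = ∫_0^5/2 f v dx for all v ∈ V.
Substituting f(x) = -3*x^2 + x - 1, the right-hand side is ∫_0^5/2 (-3*x^2 + x - 1) v dx.


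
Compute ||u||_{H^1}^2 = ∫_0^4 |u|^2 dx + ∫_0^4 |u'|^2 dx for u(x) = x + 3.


||u||_{H^1}^2 = 328/3

The H^1 norm (squared) on an interval (0, L) is
  ||u||_{H^1}^2 = ∫_0^L u(x)^2 dx + ∫_0^L u'(x)^2 dx.
Compute u'(x) = 1.
Then u(x)^2 = x**2 + 6*x + 9 and u'(x)^2 = 1.
Integrate each monomial from 0 to 4 using ∫_0^4 c·x^n dx = c·4^(n+1)/(n+1):
  ∫_0^4 u(x)^2 dx = ∫_0^4 (x^2 + 6*x + 9) dx. Term by term:
    ∫_0^4 x^2 dx = 64/3;  ∫_0^4 6*x dx = 48;  ∫_0^4 9 dx = 36.
  Sum: 64/3 + 48 + 36 = 316/3.
  ∫_0^4 u'(x)^2 dx = ∫_0^4 (1) dx. Term by term:
    ∫_0^4 1 dx = 4.
Adding: ||u||_{H^1}^2 = 316/3 + 4 = 328/3.


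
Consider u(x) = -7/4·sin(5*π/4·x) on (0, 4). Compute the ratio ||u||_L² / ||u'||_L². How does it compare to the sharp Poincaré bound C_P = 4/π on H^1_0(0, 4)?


||u||_L² / ||u'||_L² = 4/(5*π) < C_P = 4/π.

u(x) = -7/4·sin(5*π/4·x), so u'(x) = -35*π*cos(5*π*x/4)/16.
Writing u(x) = A·sin(kπx/L) with A = -7/4 and k = 5, use ∫_0^L sin²(kπx/L) dx = L/2 and ∫_0^L cos²(kπx/L) dx = L/2.
u² = 49/16·sin²(5*π/4·x) and (u')² = 1225*π^2/256·cos²(5*π/4·x), and each of sin², cos² integrates to L/2 = 2 over (0, 4).
∫_0^4 u² dx = 49/8, so ||u||_L² = 7*sqrt(2)/4.
∫_0^4 (u')² dx = 1225*π^2/128, so ||u'||_L² = 35*sqrt(2)*π/16.
Ratio ||u||_L² / ||u'||_L² = 4/(5*π).
Sharp Poincaré constant on H^1_0(0, 4) is C_P = L/π = 4/π, achieved by sin(π/4·x).
This is the k = 5 harmonic; the ratio L/(kπ) is strictly less than C_P = L/π, consistent with the sharp inequality ||u||_L² ≤ C_P ||u'||_L².


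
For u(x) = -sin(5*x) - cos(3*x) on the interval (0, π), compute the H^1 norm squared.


||u||_{H^1(0,π)}^2 = 18*π

u'(x) = 3*sin(3*x) - 5*cos(5*x).
Expand u² and (u')² and integrate term by term on (0, π), using: for integers n ≥ 1, ∫_0^π sin²(nx) dx = ∫_0^π cos²(nx) dx = π/2; for n ≠ n', ∫_0^π sin(nx)sin(n'x) dx = ∫_0^π cos(nx)cos(n'x) dx = 0; and by product-to-sum, ∫_0^π sin(nx)cos(n'x) dx = ½∫_0^π [sin((n+n')x) + sin((n−n')x)] dx, which is 0 when n+n' is even and 2n/(n²−n'²) when n+n' is odd (it need not vanish on (0, π)).
  u² squared terms: (-1)²·∫cos(3x)² dx = 1·π/2 = π/2;  (-1)²·∫sin(5x)² dx = 1·π/2 = π/2.
  u² cross terms: 2·(-1)·(-1)·∫cos(3x)·sin(5x) dx = 2·(0) = 0.
  So ∫_0^π u² dx = π/2 + π/2 + 0 = π.
  (u')² squared terms: (-5)²·∫cos(5x)² dx = 25·π/2 = 25*π/2;  (3)²·∫sin(3x)² dx = 9·π/2 = 9*π/2.
  (u')² cross terms: 2·(-5)·(3)·∫cos(5x)·sin(3x) dx = -30·(0) = 0.
  So ∫_0^π (u')² dx = 25*π/2 + 9*π/2 + 0 = 17*π.
||u||_{H^1}^2 = (π) + (17*π) = 18*π.


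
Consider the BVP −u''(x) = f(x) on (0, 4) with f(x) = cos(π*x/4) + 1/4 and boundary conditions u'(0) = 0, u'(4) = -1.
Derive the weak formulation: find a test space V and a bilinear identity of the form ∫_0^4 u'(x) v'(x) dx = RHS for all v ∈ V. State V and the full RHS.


V = H^1(0, 4) (v unrestricted at boundary; u is determined up to an additive constant); weak form: ∫_0^4 u'v' dx = ∫_0^4 (cos(π*x/4) + 1/4) v dx − v(4) for all v ∈ V.

Multiply both sides by a test function v and integrate from 0 to 4:
  ∫_0^4 −u''(x) v(x) dx = ∫_0^4 f(x) v(x) dx.
Integrate the LHS by parts once:
  ∫_0^4 −u'' v dx = −[u'(x) v(x)]_0^4 + ∫_0^4 u'(x) v'(x) dx.
Thus ∫_0^4 u'(x) v'(x) dx = ∫_0^4 f(x) v(x) dx + [u'(x) v(x)]_0^4.
Choose V so that boundary terms are either known or forced to vanish.
u has inhomogeneous Neumann u'(0) = 0, u'(4) = -1. [u' v]_0^4 = (-1)·v(4) − (0)·v(0) = − v(4). Take V = H^1(0, 4); boundary term becomes part of RHS.
Weak formulation: find u (satisfying any essential BC) such that ∫_0^4 u'(x) v'(x) dx = ∫_0^4 f v dx − v(4) for all v ∈ V (Neumann data are natural BCs: they enter the RHS as boundary terms).
Substituting f(x) = cos(π*x/4) + 1/4, the right-hand side is ∫_0^4 (cos(π*x/4) + 1/4) v dx − v(4).
Compatibility check (pure Neumann): taking v ≡ 1 ∈ V gives 0 = ∫_0^4 f dx + (-1) − (0), i.e. ∫_0^4 f dx must equal u'(0) − u'(4) = 1. Indeed ∫_0^4 (cos(π*x/4) + 1/4) dx = 1, so the data are compatible. The solution is then unique only up to an additive constant (fix it e.g. by requiring ∫_0^4 u dx = 0).


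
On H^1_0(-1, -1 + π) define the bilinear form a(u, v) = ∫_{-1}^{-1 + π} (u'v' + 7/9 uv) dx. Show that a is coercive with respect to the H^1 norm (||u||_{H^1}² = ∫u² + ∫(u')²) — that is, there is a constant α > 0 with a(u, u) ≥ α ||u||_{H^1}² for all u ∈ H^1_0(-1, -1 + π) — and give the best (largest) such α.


α = 8/9

Coercivity of a(·,·) on H^1_0(-1, -1 + π) means a(u, u) ≥ α ||u||_{H^1}² for every u ∈ H^1_0.
The interval has length L = π, and Poincaré/coercivity depend only on L. Here a(u, u) = ∫(u')² + (7/9)·∫u².
Here 0 < c = 7/9 < 1. The condition a(u,u) ≥ α||u||_{H^1}² reads (1−α)∫(u')² ≥ (α−c)∫u². Any admissible α is ≤ 1 (rapidly oscillating u have ∫u²/∫(u')² → 0), and α = 1 would force 0 ≥ (1−c)∫u², impossible since c < 1; so 1−α > 0. By the sharp Poincaré inequality on H^1_0 of an interval of length L, ∫(u')² ≥ (π/L)²∫u² with equality for the first sine mode sin(π(x−x₀)/L) (x₀ the left endpoint), so the inequality holds for all u iff (1−α)(π/L)² ≥ α − c, i.e. α ≤ ((π/L)² + c)/((π/L)² + 1) = (1 + c(L/π)²)/(1 + (L/π)²). With (π/L)² = 1 and c = 7/9, the largest admissible constant is α = ((π/L)² + c)/((π/L)² + 1).
Simplifying, α = 8/9.


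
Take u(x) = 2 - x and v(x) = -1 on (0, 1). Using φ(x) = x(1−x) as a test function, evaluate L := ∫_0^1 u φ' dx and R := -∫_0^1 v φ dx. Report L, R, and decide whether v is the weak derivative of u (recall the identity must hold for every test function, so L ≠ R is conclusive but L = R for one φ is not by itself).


LHS = 1/6, RHS = 1/6. Yes, v = u' weakly.

u(x) = 2 - x, classical derivative u'(x) = -1.
φ(x) = x(1−x), so φ'(x) = 1 - 2*x.
Note φ(0) = φ(1) = 0, so the boundary term u·φ vanishes.
LHS = ∫_0^1 u(x) φ'(x) dx = ∫_0^1 (2*x^2 - 5*x + 2) dx. Term by term:
  ∫_0^1 2*x^2 dx = 2/3;  ∫_0^1 -5*x dx = -5/2;  ∫_0^1 2 dx = 2.
Sum: 2/3 − 5/2 + 2 = 1/6.
So LHS = 1/6.
∫_0^1 v(x) φ(x) dx = ∫_0^1 (x^2 - x) dx. Term by term:
  ∫_0^1 x^2 dx = 1/3;  ∫_0^1 -x dx = -1/2.
Sum: 1/3 − 1/2 = -1/6.
So RHS = -∫_0^1 v(x) φ(x) dx = 1/6.
LHS = RHS, so the identity holds for this test φ.
Moreover u is smooth here and v(x) = u'(x) = -1 pointwise, so the identity holds for every test function. Hence v is the weak derivative of u.


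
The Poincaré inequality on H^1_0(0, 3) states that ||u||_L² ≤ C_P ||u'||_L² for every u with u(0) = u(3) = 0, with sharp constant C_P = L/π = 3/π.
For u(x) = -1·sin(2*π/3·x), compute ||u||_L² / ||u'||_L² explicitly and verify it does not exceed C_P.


||u||_L² / ||u'||_L² = 3/(2*π) < C_P = 3/π.

u(x) = -1·sin(2*π/3·x), so u'(x) = -2*π*cos(2*π*x/3)/3.
Writing u(x) = A·sin(kπx/L) with A = -1 and k = 2, use ∫_0^L sin²(kπx/L) dx = L/2 and ∫_0^L cos²(kπx/L) dx = L/2.
u² = 1·sin²(2*π/3·x) and (u')² = 4*π^2/9·cos²(2*π/3·x), and each of sin², cos² integrates to L/2 = 3/2 over (0, 3).
∫_0^3 u² dx = 3/2, so ||u||_L² = sqrt(6)/2.
∫_0^3 (u')² dx = 2*π^2/3, so ||u'||_L² = sqrt(6)*π/3.
Ratio ||u||_L² / ||u'||_L² = 3/(2*π).
Sharp Poincaré constant on H^1_0(0, 3) is C_P = L/π = 3/π, achieved by sin(π/3·x).
This is the k = 2 harmonic; the ratio L/(kπ) is strictly less than C_P = L/π, consistent with the sharp inequality ||u||_L² ≤ C_P ||u'||_L².


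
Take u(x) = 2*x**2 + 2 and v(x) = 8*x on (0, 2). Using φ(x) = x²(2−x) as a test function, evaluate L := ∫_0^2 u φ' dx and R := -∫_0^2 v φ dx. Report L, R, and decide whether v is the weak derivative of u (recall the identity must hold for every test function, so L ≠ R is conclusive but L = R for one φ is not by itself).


LHS = -32/5, RHS = -64/5. No, v is not the weak derivative of u.

u(x) = 2*x**2 + 2, classical derivative u'(x) = 4*x.
φ(x) = x²(2−x), so φ'(x) = x*(4 - 3*x).
Note φ(0) = φ(2) = 0, so the boundary term u·φ vanishes.
LHS = ∫_0^2 u(x) φ'(x) dx = ∫_0^2 (-6*x^4 + 8*x^3 - 6*x^2 + 8*x) dx. Term by term:
  ∫_0^2 -6*x^4 dx = -192/5;  ∫_0^2 8*x^3 dx = 32;  ∫_0^2 -6*x^2 dx = -16;
  ∫_0^2 8*x dx = 16.
Sum: -192/5 + 32 − 16 + 16 = -32/5.
So LHS = -32/5.
∫_0^2 v(x) φ(x) dx = ∫_0^2 (-8*x^4 + 16*x^3) dx. Term by term:
  ∫_0^2 -8*x^4 dx = -256/5;  ∫_0^2 16*x^3 dx = 64.
Sum: -256/5 + 64 = 64/5.
So RHS = -∫_0^2 v(x) φ(x) dx = -64/5.
LHS − RHS = 32/5 ≠ 0, so the identity fails.
(For a valid weak derivative the identity must hold for EVERY test function, in particular this one. The failure shows v is NOT the weak derivative of u.)
Correct weak derivative would be u'(x) = 4*x.


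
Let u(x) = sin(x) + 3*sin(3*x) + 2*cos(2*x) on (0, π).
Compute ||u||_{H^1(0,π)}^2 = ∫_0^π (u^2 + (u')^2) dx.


||u||_{H^1(0,π)}^2 = 176/3 + 56*π

u'(x) = -4*sin(2*x) + cos(x) + 9*cos(3*x).
Expand u² and (u')² and integrate term by term on (0, π), using: for integers n ≥ 1, ∫_0^π sin²(nx) dx = ∫_0^π cos²(nx) dx = π/2; for n ≠ n', ∫_0^π sin(nx)sin(n'x) dx = ∫_0^π cos(nx)cos(n'x) dx = 0; and by product-to-sum, ∫_0^π sin(nx)cos(n'x) dx = ½∫_0^π [sin((n+n')x) + sin((n−n')x)] dx, which is 0 when n+n' is even and 2n/(n²−n'²) when n+n' is odd (it need not vanish on (0, π)).
  u² squared terms: (2)²·∫cos(2x)² dx = 4·π/2 = 2*π;  (3)²·∫sin(3x)² dx = 9·π/2 = 9*π/2;  (1)²·∫sin(x)² dx = 1·π/2 = π/2.
  u² cross terms: 2·(2)·(3)·∫cos(2x)·sin(3x) dx = 12·(6/5) = 72/5;  2·(2)·(1)·∫cos(2x)·sin(x) dx = 4·(-2/3) = -8/3;  2·(3)·(1)·∫sin(3x)·sin(x) dx = 6·(0) = 0.
  So ∫_0^π u² dx = 2*π + 9*π/2 + π/2 + 72/5 − 8/3 + 0 = 176/15 + 7*π.
  (u')² squared terms: (-4)²·∫sin(2x)² dx = 16·π/2 = 8*π;  (9)²·∫cos(3x)² dx = 81·π/2 = 81*π/2;  (1)²·∫cos(x)² dx = 1·π/2 = π/2.
  (u')² cross terms: 2·(-4)·(9)·∫sin(2x)·cos(3x) dx = -72·(-4/5) = 288/5;  2·(-4)·(1)·∫sin(2x)·cos(x) dx = -8·(4/3) = -32/3;  2·(9)·(1)·∫cos(3x)·cos(x) dx = 18·(0) = 0.
  So ∫_0^π (u')² dx = 8*π + 81*π/2 + π/2 + 288/5 − 32/3 + 0 = 704/15 + 49*π.
||u||_{H^1}^2 = (176/15 + 7*π) + (704/15 + 49*π) = 176/3 + 56*π.


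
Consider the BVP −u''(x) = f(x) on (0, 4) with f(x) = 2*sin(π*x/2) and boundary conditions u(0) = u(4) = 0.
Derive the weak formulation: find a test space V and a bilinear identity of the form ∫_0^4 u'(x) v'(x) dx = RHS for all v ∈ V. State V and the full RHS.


V = H^1_0(0, 4) (so v(0) = v(4) = 0); weak form: ∫_0^4 u'v' dx = ∫_0^4 (2*sin(π*x/2)) v dx for all v ∈ V.

Multiply both sides by a test function v and integrate from 0 to 4:
  ∫_0^4 −u''(x) v(x) dx = ∫_0^4 f(x) v(x) dx.
Integrate the LHS by parts once:
  ∫_0^4 −u'' v dx = −[u'(x) v(x)]_0^4 + ∫_0^4 u'(x) v'(x) dx.
Thus ∫_0^4 u'(x) v'(x) dx = ∫_0^4 f(x) v(x) dx + [u'(x) v(x)]_0^4.
Choose V so that boundary terms are either known or forced to vanish.
u is Dirichlet: u(0) = u(4) = 0. Let V = H^1_0(0, 4); then v(0) = v(4) = 0, and [u' v]_0^4 = 0.
Weak formulation: find u (satisfying any essential BC) such that ∫_0^4 u'(x) v'(x) dx = ∫_0^4 f v dx for all v ∈ V.
Substituting f(x) = 2*sin(π*x/2), the right-hand side is ∫_0^4 (2*sin(π*x/2)) v dx.


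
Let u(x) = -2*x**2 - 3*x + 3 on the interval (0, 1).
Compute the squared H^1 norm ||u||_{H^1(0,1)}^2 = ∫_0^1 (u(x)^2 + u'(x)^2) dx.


||u||_{H^1}^2 = 437/15

The H^1 norm (squared) on an interval (0, L) is
  ||u||_{H^1}^2 = ∫_0^L u(x)^2 dx + ∫_0^L u'(x)^2 dx.
Compute u'(x) = -4*x - 3.
Then u(x)^2 = 4*x**4 + 12*x**3 - 3*x**2 - 18*x + 9 and u'(x)^2 = 16*x**2 + 24*x + 9.
Integrate each monomial from 0 to 1 using ∫_0^1 c·x^n dx = c·1^(n+1)/(n+1):
  ∫_0^1 u(x)^2 dx = ∫_0^1 (4*x^4 + 12*x^3 - 3*x^2 - 18*x + 9) dx. Term by term:
    ∫_0^1 4*x^4 dx = 4/5;  ∫_0^1 12*x^3 dx = 3;  ∫_0^1 -3*x^2 dx = -1;
    ∫_0^1 -18*x dx = -9;  ∫_0^1 9 dx = 9.
  Sum: 4/5 + 3 − 1 − 9 + 9 = 14/5.
  ∫_0^1 u'(x)^2 dx = ∫_0^1 (16*x^2 + 24*x + 9) dx. Term by term:
    ∫_0^1 16*x^2 dx = 16/3;  ∫_0^1 24*x dx = 12;  ∫_0^1 9 dx = 9.
  Sum: 16/3 + 12 + 9 = 79/3.
Adding: ||u||_{H^1}^2 = 14/5 + 79/3 = 437/15.


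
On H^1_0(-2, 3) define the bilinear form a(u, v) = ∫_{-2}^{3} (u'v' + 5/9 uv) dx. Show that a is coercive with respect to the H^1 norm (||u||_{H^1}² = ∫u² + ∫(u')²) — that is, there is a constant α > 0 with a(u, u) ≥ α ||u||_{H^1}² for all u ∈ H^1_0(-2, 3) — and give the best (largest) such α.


α = (π^2 + 125/9)/(π^2 + 25)

Coercivity of a(·,·) on H^1_0(-2, 3) means a(u, u) ≥ α ||u||_{H^1}² for every u ∈ H^1_0.
The interval has length L = 5, and Poincaré/coercivity depend only on L. Here a(u, u) = ∫(u')² + (5/9)·∫u².
Here 0 < c = 5/9 < 1. The condition a(u,u) ≥ α||u||_{H^1}² reads (1−α)∫(u')² ≥ (α−c)∫u². Any admissible α is ≤ 1 (rapidly oscillating u have ∫u²/∫(u')² → 0), and α = 1 would force 0 ≥ (1−c)∫u², impossible since c < 1; so 1−α > 0. By the sharp Poincaré inequality on H^1_0 of an interval of length L, ∫(u')² ≥ (π/L)²∫u² with equality for the first sine mode sin(π(x−x₀)/L) (x₀ the left endpoint), so the inequality holds for all u iff (1−α)(π/L)² ≥ α − c, i.e. α ≤ ((π/L)² + c)/((π/L)² + 1) = (1 + c(L/π)²)/(1 + (L/π)²). With (π/L)² = π^2/25 and c = 5/9, the largest admissible constant is α = ((π/L)² + c)/((π/L)² + 1).
Simplifying, α = (π^2 + 125/9)/(π^2 + 25).


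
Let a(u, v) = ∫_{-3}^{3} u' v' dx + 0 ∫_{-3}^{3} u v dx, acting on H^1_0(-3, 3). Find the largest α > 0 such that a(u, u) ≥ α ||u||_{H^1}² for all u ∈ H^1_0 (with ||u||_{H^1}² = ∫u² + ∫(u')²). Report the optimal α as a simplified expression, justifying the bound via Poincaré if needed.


α = π^2/(π^2 + 36)

Coercivity of a(·,·) on H^1_0(-3, 3) means a(u, u) ≥ α ||u||_{H^1}² for every u ∈ H^1_0.
The interval has length L = 6, and Poincaré/coercivity depend only on L. Here a(u, u) = ∫(u')² + (0)·∫u².
Here c = 0, so a(u,u) = ∫(u')² alone. The condition a(u,u) ≥ α||u||_{H^1}² reads (1−α)∫(u')² ≥ (α−c)∫u². Any admissible α is ≤ 1 (rapidly oscillating u have ∫u²/∫(u')² → 0), and α = 1 would force 0 ≥ (1−c)∫u², impossible since c < 1; so 1−α > 0. By the sharp Poincaré inequality on H^1_0 of an interval of length L, ∫(u')² ≥ (π/L)²∫u² with equality for the first sine mode sin(π(x−x₀)/L) (x₀ the left endpoint), so the inequality holds for all u iff (1−α)(π/L)² ≥ α − c, i.e. α ≤ ((π/L)² + c)/((π/L)² + 1) = (1 + c(L/π)²)/(1 + (L/π)²). (Direct route, valid since c ≤ 0: Poincaré gives c∫u² ≥ c(L/π)²∫(u')², so a(u,u) ≥ (1 + c(L/π)²)∫(u')², while ||u||_{H^1}² ≤ (1 + (L/π)²)∫(u')²; dividing yields the same α.) With (π/L)² = π^2/36 and c = 0, the largest admissible constant is α = ((π/L)² + c)/((π/L)² + 1).
Simplifying, α = π^2/(π^2 + 36).


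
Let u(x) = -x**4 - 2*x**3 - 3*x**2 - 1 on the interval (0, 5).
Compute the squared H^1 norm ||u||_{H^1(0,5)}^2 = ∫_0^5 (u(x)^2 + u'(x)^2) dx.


||u||_{H^1}^2 = 117401755/126

The H^1 norm (squared) on an interval (0, L) is
  ||u||_{H^1}^2 = ∫_0^L u(x)^2 dx + ∫_0^L u'(x)^2 dx.
Compute u'(x) = -4*x**3 - 6*x**2 - 6*x.
Then u(x)^2 = x**8 + 4*x**7 + 10*x**6 + 12*x**5 + 11*x**4 + 4*x**3 + 6*x**2 + 1 and u'(x)^2 = 16*x**6 + 48*x**5 + 84*x**4 + 72*x**3 + 36*x**2.
Integrate each monomial from 0 to 5 using ∫_0^5 c·x^n dx = c·5^(n+1)/(n+1):
  ∫_0^5 u(x)^2 dx = ∫_0^5 (x^8 + 4*x^7 + 10*x^6 + 12*x^5 + 11*x^4 + 4*x^3 + 6*x^2 + 1) dx. Term by term:
    ∫_0^5 x^8 dx = 1953125/9;  ∫_0^5 4*x^7 dx = 390625/2;  ∫_0^5 10*x^6 dx = 781250/7;
    ∫_0^5 12*x^5 dx = 31250;  ∫_0^5 11*x^4 dx = 6875;  ∫_0^5 4*x^3 dx = 625;
    ∫_0^5 6*x^2 dx = 250;  ∫_0^5 1 dx = 5.
  Sum: 1953125/9 + 390625/2 + 781250/7 + 31250 + 6875 + 625 + 250 + 5 = 70930255/126.
  ∫_0^5 u'(x)^2 dx = ∫_0^5 (16*x^6 + 48*x^5 + 84*x^4 + 72*x^3 + 36*x^2) dx. Term by term:
    ∫_0^5 16*x^6 dx = 1250000/7;  ∫_0^5 48*x^5 dx = 125000;  ∫_0^5 84*x^4 dx = 52500;
    ∫_0^5 72*x^3 dx = 11250;  ∫_0^5 36*x^2 dx = 1500.
  Sum: 1250000/7 + 125000 + 52500 + 11250 + 1500 = 2581750/7.
Adding: ||u||_{H^1}^2 = 70930255/126 + 2581750/7 = 117401755/126.


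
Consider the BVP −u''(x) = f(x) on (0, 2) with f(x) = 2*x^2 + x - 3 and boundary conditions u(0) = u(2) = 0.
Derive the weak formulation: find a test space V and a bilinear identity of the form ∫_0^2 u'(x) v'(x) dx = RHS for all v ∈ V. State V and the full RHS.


V = H^1_0(0, 2) (so v(0) = v(2) = 0); weak form: ∫_0^2 u'v' dx = ∫_0^2 (2*x^2 + x - 3) v dx for all v ∈ V.

Multiply both sides by a test function v and integrate from 0 to 2:
  ∫_0^2 −u''(x) v(x) dx = ∫_0^2 f(x) v(x) dx.
Integrate the LHS by parts once:
  ∫_0^2 −u'' v dx = −[u'(x) v(x)]_0^2 + ∫_0^2 u'(x) v'(x) dx.
Thus ∫_0^2 u'(x) v'(x) dx = ∫_0^2 f(x) v(x) dx + [u'(x) v(x)]_0^2.
Choose V so that boundary terms are either known or forced to vanish.
u is Dirichlet: u(0) = u(2) = 0. Let V = H^1_0(0, 2); then v(0) = v(2) = 0, and [u' v]_0^2 = 0.
Weak formulation: find u (satisfying any essential BC) such that ∫_0^2 u'(x) v'(x) dx = ∫_0^2 f v dx for all v ∈ V.
Substituting f(x) = 2*x^2 + x - 3, the right-hand side is ∫_0^2 (2*x^2 + x - 3) v dx.


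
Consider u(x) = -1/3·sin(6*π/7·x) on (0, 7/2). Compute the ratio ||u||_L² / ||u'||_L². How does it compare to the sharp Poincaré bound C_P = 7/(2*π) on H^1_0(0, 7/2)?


||u||_L² / ||u'||_L² = 7/(6*π) < C_P = 7/(2*π).

u(x) = -1/3·sin(6*π/7·x), so u'(x) = -2*π*cos(6*π*x/7)/7.
Writing u(x) = A·sin(kπx/L) with A = -1/3 and k = 3, use ∫_0^L sin²(kπx/L) dx = L/2 and ∫_0^L cos²(kπx/L) dx = L/2.
u² = 1/9·sin²(6*π/7·x) and (u')² = 4*π^2/49·cos²(6*π/7·x), and each of sin², cos² integrates to L/2 = 7/4 over (0, 7/2).
∫_0^7/2 u² dx = 7/36, so ||u||_L² = sqrt(7)/6.
∫_0^7/2 (u')² dx = π^2/7, so ||u'||_L² = sqrt(7)*π/7.
Ratio ||u||_L² / ||u'||_L² = 7/(6*π).
Sharp Poincaré constant on H^1_0(0, 7/2) is C_P = L/π = 7/(2*π), achieved by sin(2*π/7·x).
This is the k = 3 harmonic; the ratio L/(kπ) is strictly less than C_P = L/π, consistent with the sharp inequality ||u||_L² ≤ C_P ||u'||_L².


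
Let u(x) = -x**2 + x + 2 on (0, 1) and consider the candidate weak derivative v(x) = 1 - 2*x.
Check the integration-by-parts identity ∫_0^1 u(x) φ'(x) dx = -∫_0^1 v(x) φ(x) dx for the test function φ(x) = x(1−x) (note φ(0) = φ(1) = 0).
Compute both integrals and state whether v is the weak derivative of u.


LHS = 0, RHS = 0. Yes, v = u' weakly.

u(x) = -x**2 + x + 2, classical derivative u'(x) = 1 - 2*x.
φ(x) = x(1−x), so φ'(x) = 1 - 2*x.
Note φ(0) = φ(1) = 0, so the boundary term u·φ vanishes.
LHS = ∫_0^1 u(x) φ'(x) dx = ∫_0^1 (2*x^3 - 3*x^2 - 3*x + 2) dx. Term by term:
  ∫_0^1 2*x^3 dx = 1/2;  ∫_0^1 -3*x^2 dx = -1;  ∫_0^1 -3*x dx = -3/2;
  ∫_0^1 2 dx = 2.
Sum: 1/2 − 1 − 3/2 + 2 = 0.
So LHS = 0.
∫_0^1 v(x) φ(x) dx = ∫_0^1 (2*x^3 - 3*x^2 + x) dx. Term by term:
  ∫_0^1 2*x^3 dx = 1/2;  ∫_0^1 -3*x^2 dx = -1;  ∫_0^1 x dx = 1/2.
Sum: 1/2 − 1 + 1/2 = 0.
So RHS = -∫_0^1 v(x) φ(x) dx = 0.
LHS = RHS, so the identity holds for this test φ.
Moreover u is smooth here and v(x) = u'(x) = 1 - 2*x pointwise, so the identity holds for every test function. Hence v is the weak derivative of u.


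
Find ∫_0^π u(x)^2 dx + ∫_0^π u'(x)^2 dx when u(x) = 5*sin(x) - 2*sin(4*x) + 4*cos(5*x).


||u||_{H^1(0,π)}^2 = 3328/9 + 267*π

u'(x) = -20*sin(5*x) + 5*cos(x) - 8*cos(4*x).
Expand u² and (u')² and integrate term by term on (0, π), using: for integers n ≥ 1, ∫_0^π sin²(nx) dx = ∫_0^π cos²(nx) dx = π/2; for n ≠ n', ∫_0^π sin(nx)sin(n'x) dx = ∫_0^π cos(nx)cos(n'x) dx = 0; and by product-to-sum, ∫_0^π sin(nx)cos(n'x) dx = ½∫_0^π [sin((n+n')x) + sin((n−n')x)] dx, which is 0 when n+n' is even and 2n/(n²−n'²) when n+n' is odd (it need not vanish on (0, π)).
  u² squared terms: (-2)²·∫sin(4x)² dx = 4·π/2 = 2*π;  (4)²·∫cos(5x)² dx = 16·π/2 = 8*π;  (5)²·∫sin(x)² dx = 25·π/2 = 25*π/2.
  u² cross terms: 2·(-2)·(4)·∫sin(4x)·cos(5x) dx = -16·(-8/9) = 128/9;  2·(-2)·(5)·∫sin(4x)·sin(x) dx = -20·(0) = 0;  2·(4)·(5)·∫cos(5x)·sin(x) dx = 40·(0) = 0.
  So ∫_0^π u² dx = 2*π + 8*π + 25*π/2 + 128/9 + 0 + 0 = 128/9 + 45*π/2.
  (u')² squared terms: (-20)²·∫sin(5x)² dx = 400·π/2 = 200*π;  (-8)²·∫cos(4x)² dx = 64·π/2 = 32*π;  (5)²·∫cos(x)² dx = 25·π/2 = 25*π/2.
  (u')² cross terms: 2·(-20)·(-8)·∫sin(5x)·cos(4x) dx = 320·(10/9) = 3200/9;  2·(-20)·(5)·∫sin(5x)·cos(x) dx = -200·(0) = 0;  2·(-8)·(5)·∫cos(4x)·cos(x) dx = -80·(0) = 0.
  So ∫_0^π (u')² dx = 200*π + 32*π + 25*π/2 + 3200/9 + 0 + 0 = 3200/9 + 489*π/2.
||u||_{H^1}^2 = (128/9 + 45*π/2) + (3200/9 + 489*π/2) = 3328/9 + 267*π.
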